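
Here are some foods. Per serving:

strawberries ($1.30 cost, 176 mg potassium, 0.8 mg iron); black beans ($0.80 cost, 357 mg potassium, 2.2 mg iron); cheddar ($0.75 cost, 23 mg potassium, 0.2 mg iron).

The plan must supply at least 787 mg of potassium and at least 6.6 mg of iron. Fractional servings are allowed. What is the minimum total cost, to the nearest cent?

An LP optimum is at a vertex; with two nutrient constraints at most two foods are used. Check each candidate.
strawberries only: max(787/176, 6.6/0.8) = 8.25 servings → $10.72.
black beans only: max(787/357, 6.6/2.2) = 3 servings → $2.40.
cheddar only: max(787/23, 6.6/0.2) = 34.22 servings → $25.66.
strawberries + black beans with both targets exact would need a negative amount; discard.
strawberries + cheddar with both tight: 0.3333 servings and 31.67 servings → $24.18.
black beans + cheddar with both tight: 0.2692 servings and 30.04 servings → $22.74.
Cheapest feasible corner: $2.40.

$2.40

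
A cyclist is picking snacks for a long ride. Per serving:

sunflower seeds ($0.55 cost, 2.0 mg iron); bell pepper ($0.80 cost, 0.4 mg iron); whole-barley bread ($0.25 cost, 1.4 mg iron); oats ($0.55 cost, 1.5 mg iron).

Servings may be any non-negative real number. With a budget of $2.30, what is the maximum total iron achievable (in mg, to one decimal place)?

12.9 mg

Iron per dollar: whole-barley bread 5.6, sunflower seeds 3.636, oats 2.727, bell pepper 0.5.
With no serving limits, spend the whole cost allowance on whole-barley bread: $2.30 / $0.25 × 1.4 mg = 12.9 mg.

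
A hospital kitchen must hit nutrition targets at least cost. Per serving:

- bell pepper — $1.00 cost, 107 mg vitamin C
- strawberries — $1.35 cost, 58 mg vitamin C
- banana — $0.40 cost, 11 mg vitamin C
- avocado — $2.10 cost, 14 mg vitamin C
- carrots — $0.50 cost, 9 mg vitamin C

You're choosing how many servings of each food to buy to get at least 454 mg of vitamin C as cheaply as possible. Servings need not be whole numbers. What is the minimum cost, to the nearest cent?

$4.24

Cost per mg of vitamin C: bell pepper $0.0093, strawberries $0.0233, banana $0.0364, carrots $0.0556, avocado $0.1500.
With no serving limits, use only bell pepper: 454 mg / 107 mg = 4.243 servings × $1.00 = $4.24.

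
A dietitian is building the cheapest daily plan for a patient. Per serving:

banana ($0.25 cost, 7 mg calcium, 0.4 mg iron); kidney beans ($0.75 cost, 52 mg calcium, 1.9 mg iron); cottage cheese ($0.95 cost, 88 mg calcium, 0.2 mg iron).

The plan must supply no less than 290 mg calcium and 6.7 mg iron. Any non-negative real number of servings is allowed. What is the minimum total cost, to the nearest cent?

A basic optimal solution has at most two foods positive. Try each food alone and each pair with both targets met exactly.
banana only: max(290/7, 6.7/0.4) = 41.43 servings → $10.36.
kidney beans only: max(290/52, 6.7/1.9) = 5.577 servings → $4.18.
cottage cheese only: max(290/88, 6.7/0.2) = 33.5 servings → $31.82.
banana + kidney beans with both targets exact would need a negative amount; discard.
banana + cottage cheese with both tight: 15.73 servings and 2.044 servings → $5.87.
kidney beans + cottage cheese with both tight: 3.39 servings and 1.292 servings → $3.77.
Cheapest feasible corner: $3.77.

$3.77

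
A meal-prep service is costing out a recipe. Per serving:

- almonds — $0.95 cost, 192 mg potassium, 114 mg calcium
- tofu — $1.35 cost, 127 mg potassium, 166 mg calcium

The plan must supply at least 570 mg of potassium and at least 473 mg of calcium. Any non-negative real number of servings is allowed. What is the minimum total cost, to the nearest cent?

Check every corner: each single food scaled to meet both minima, and each pair solved so both constraints bind.
almonds only: max(570/192, 473/114) = 4.149 servings → $3.94.
tofu only: max(570/127, 473/166) = 4.488 servings → $6.06.
almonds + tofu with both tight: 1.986 servings and 1.485 servings → $3.89.
The minimum over all feasible corners is $3.89.

$3.89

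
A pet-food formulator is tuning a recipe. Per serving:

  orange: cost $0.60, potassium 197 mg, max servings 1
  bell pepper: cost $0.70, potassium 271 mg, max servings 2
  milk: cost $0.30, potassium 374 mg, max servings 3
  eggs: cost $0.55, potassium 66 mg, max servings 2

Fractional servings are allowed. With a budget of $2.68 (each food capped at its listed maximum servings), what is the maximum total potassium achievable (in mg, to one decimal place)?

Potassium per dollar: milk 1247, bell pepper 387.1, orange 328.3, eggs 120.
Take 3 servings of milk: spends $0.90, +1122.0 mg potassium (running total 1122.0 mg).
Take 2 servings of bell pepper: spends $1.40, +542.0 mg potassium (running total 1664.0 mg).
Take 0.6333 servings of orange: spends $0.38, +124.8 mg potassium (running total 1788.8 mg).
Filling greedily by potassium-per-dollar is optimal for one linear limit, giving 1788.8 mg.

1788.8 mg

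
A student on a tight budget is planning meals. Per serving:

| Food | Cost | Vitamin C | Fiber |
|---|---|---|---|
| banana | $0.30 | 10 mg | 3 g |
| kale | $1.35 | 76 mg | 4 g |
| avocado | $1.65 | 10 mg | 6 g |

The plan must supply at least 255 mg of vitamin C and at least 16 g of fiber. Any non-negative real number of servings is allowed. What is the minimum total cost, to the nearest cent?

Minimising a linear cost over {vitamin C ≥ 255, fiber ≥ 16, servings ≥ 0} — the optimum is at a vertex, using one or two foods.
banana only: max(255/10, 16/3) = 25.5 servings → $7.65.
kale only: max(255/76, 16/4) = 4 servings → $5.40.
avocado only: max(255/10, 16/6) = 25.5 servings → $42.08.
banana + kale with both tight: 1.043 servings and 3.218 servings → $4.66.
banana + avocado: intersection lies outside the first quadrant.
kale + avocado with both tight: 3.293 servings and 0.4712 servings → $5.22.
The minimum over all feasible corners is $4.66.

$4.66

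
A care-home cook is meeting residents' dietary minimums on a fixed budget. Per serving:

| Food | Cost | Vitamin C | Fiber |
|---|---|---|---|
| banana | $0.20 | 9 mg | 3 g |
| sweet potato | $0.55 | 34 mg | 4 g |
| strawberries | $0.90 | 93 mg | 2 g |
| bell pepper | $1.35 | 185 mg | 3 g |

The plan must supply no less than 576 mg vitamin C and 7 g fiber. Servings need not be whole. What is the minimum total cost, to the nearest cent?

banana only: max(576/9, 7/3) = 64 servings → $12.80.
sweet potato only: max(576/34, 7/4) = 16.94 servings → $9.32.
strawberries only: max(576/93, 7/2) = 6.194 servings → $5.57.
bell pepper only: max(576/185, 7/3) = 3.114 servings → $4.20.
banana + sweet potato: intersection lies outside the first quadrant.
banana + strawberries: intersection lies outside the first quadrant.
banana + bell pepper with both targets exact would need a negative amount; discard.
sweet potato + strawberries: the both-tight solution has a negative serving — not a feasible corner.
sweet potato + bell pepper with both targets exact would need a negative amount; discard.
strawberries + bell pepper with both targets exact would need a negative amount; discard.
Cheapest feasible corner: $4.20.

$4.20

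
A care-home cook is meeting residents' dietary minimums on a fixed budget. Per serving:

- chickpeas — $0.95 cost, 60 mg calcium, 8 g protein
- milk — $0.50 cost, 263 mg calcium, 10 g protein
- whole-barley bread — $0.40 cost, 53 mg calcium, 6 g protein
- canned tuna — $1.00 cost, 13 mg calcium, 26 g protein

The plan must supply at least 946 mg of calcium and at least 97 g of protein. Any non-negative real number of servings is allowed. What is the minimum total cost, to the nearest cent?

$4.13

Check every corner: each single food scaled to meet both minima, and each pair solved so both constraints bind.
chickpeas only: max(946/60, 97/8) = 15.77 servings → $14.98.
milk only: max(946/263, 97/10) = 9.7 servings → $4.85.
whole-barley bread only: max(946/53, 97/6) = 17.85 servings → $7.14.
canned tuna only: max(946/13, 97/26) = 72.77 servings → $72.77.
chickpeas + milk with both tight: 10.67 servings and 1.162 servings → $10.72.
chickpeas + whole-barley bread: the both-tight solution has a negative serving — not a feasible corner.
chickpeas + canned tuna: intersection lies outside the first quadrant.
milk + whole-barley bread with both tight: 0.5105 servings and 15.32 servings → $6.38.
milk + canned tuna with both tight: 3.479 servings and 2.393 servings → $4.13.
whole-barley bread + canned tuna: the both-tight solution has a negative serving — not a feasible corner.
So the least-cost plan costs $4.13.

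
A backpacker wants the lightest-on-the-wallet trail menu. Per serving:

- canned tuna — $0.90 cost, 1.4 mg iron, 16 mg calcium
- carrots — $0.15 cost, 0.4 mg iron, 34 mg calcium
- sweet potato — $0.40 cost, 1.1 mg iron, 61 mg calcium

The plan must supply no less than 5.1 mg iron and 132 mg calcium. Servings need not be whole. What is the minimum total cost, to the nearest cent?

$1.85

Compare the cost at each extreme point of the feasible region.
canned tuna only: max(5.1/1.4, 132/16) = 8.25 servings → $7.42.
carrots only: max(5.1/0.4, 132/34) = 12.75 servings → $1.91.
sweet potato only: max(5.1/1.1, 132/61) = 4.636 servings → $1.85.
canned tuna + carrots with both tight: 2.927 servings and 2.505 servings → $3.01.
canned tuna + sweet potato with both tight: 2.447 servings and 1.522 servings → $2.81.
carrots + sweet potato: intersection lies outside the first quadrant.
So the least-cost plan costs $1.85.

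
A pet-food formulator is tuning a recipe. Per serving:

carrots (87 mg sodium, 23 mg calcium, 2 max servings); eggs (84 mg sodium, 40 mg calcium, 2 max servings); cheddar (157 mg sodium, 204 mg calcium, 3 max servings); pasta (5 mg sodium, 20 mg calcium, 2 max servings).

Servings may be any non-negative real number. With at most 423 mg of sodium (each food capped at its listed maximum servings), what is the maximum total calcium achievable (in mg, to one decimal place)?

Calcium per mg sodium: pasta 4, cheddar 1.299, eggs 0.4762, carrots 0.2644.
Take 2 servings of pasta: uses 10 mg sodium, +40.0 mg calcium (running total 40.0 mg).
Take 2.631 servings of cheddar: uses 413 mg sodium, +536.6 mg calcium (running total 576.6 mg).
Greedy by best ratio exhausts the sodium allowance optimally: 576.6 mg.

576.6 mg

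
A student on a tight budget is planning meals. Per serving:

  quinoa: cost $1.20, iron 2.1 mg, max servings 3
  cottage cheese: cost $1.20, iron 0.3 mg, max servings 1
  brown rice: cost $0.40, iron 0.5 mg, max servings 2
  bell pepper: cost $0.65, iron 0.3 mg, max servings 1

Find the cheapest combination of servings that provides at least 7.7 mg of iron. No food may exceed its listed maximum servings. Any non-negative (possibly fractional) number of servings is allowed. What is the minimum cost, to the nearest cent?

$5.45

Cost per mg of iron: quinoa $0.5714, brown rice $0.8000, bell pepper $2.1667, cottage cheese $4.0000.
Take 3 servings of quinoa: +6.3 mg iron for $3.60 (total $3.60, still need 1.4 mg).
Take 2 servings of brown rice: +1.0 mg iron for $0.80 (total $4.40, still need 0.4 mg).
Take 1 serving of bell pepper: +0.3 mg iron for $0.65 (total $5.05, still need 0.1 mg).
Take 0.3333 servings of cottage cheese: +0.1 mg iron for $0.40 (total $5.45, still need 0.0 mg).
Filling from the cheapest source first is optimal under one linear minimum: $5.45.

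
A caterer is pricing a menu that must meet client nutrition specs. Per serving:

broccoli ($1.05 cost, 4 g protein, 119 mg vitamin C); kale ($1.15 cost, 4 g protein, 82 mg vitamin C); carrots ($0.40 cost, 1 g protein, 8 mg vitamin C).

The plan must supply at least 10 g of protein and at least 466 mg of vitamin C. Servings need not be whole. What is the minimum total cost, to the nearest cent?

$4.11

Two binding constraints pin down two serving amounts, so the optimal mix uses at most two foods. The candidates are each food alone (scaled to the tighter of protein/vitamin C) and each pair with both constraints tight.
broccoli only: max(10/4, 466/119) = 3.916 servings → $4.11.
kale only: max(10/4, 466/82) = 5.683 servings → $6.54.
carrots only: max(10/1, 466/8) = 58.25 servings → $23.30.
broccoli + kale: the both-tight solution has a negative serving — not a feasible corner.
broccoli + carrots with both targets exact would need a negative amount; discard.
kale + carrots with both targets exact would need a negative amount; discard.
The minimum over all feasible corners is $4.11.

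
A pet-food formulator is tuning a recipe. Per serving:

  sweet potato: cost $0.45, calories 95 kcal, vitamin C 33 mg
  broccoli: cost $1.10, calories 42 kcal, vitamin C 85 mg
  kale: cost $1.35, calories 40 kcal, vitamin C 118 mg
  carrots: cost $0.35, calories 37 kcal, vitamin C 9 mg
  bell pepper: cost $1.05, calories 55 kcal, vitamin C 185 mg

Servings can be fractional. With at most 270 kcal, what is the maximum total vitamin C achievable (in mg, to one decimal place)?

908.2 mg

Vitamin C per kcal: bell pepper 3.364, kale 2.95, broccoli 2.024, sweet potato 0.3474, carrots 0.2432.
With no serving limits, spend the whole calories allowance on bell pepper: 270 kcal / 55 kcal × 185 mg = 908.2 mg.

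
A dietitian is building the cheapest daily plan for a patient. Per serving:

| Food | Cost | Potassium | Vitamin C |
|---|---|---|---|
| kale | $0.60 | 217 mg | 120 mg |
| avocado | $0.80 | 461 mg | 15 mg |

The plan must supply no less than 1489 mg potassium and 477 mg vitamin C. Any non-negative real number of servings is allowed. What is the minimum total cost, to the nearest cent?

Minimising a linear cost over {potassium ≥ 1489, vitamin C ≥ 477, servings ≥ 0} — the optimum is at a vertex, using one or two foods.
kale only: max(1489/217, 477/120) = 6.862 servings → $4.12.
avocado only: max(1489/461, 477/15) = 31.8 servings → $25.44.
kale + avocado with both tight: 3.795 servings and 1.444 servings → $3.43.
So the least-cost plan costs $3.43.

$3.43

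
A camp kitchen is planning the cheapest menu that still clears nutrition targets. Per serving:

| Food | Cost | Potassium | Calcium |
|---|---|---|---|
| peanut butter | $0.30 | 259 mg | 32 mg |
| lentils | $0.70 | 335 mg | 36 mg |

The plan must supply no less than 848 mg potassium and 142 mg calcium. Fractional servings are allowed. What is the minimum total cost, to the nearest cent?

$1.33

An LP optimum is at a vertex; with two nutrient constraints at most two foods are used. Check each candidate.
peanut butter only: max(848/259, 142/32) = 4.438 servings → $1.33.
lentils only: max(848/335, 142/36) = 3.944 servings → $2.76.
peanut butter + lentils: the both-tight solution has a negative serving — not a feasible corner.
Cheapest feasible corner: $1.33.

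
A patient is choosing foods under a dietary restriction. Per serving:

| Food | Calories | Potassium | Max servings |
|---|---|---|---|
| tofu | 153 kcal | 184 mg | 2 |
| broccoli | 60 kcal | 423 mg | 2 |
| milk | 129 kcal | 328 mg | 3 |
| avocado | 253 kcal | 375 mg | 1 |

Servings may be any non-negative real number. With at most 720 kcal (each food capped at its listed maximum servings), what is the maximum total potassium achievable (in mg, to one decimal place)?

Potassium per kcal: broccoli 7.05, milk 2.543, avocado 1.482, tofu 1.203.
Take 2 servings of broccoli: uses 120 kcal, +846.0 mg potassium (running total 846.0 mg).
Take 3 servings of milk: uses 387 kcal, +984.0 mg potassium (running total 1830.0 mg).
Take 0.8419 servings of avocado: uses 213 kcal, +315.7 mg potassium (running total 2145.7 mg).
Filling greedily by potassium-per-kcal is optimal for one linear limit, giving 2145.7 mg.

2145.7 mg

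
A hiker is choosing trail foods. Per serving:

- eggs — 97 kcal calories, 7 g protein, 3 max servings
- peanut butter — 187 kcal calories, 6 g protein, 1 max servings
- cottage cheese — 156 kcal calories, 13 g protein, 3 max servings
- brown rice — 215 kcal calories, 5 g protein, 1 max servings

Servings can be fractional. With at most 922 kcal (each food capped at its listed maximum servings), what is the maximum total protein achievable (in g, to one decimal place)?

65.2 g

Protein per kcal: cottage cheese 0.08333, eggs 0.07216, peanut butter 0.03209, brown rice 0.02326.
Take 3 servings of cottage cheese: uses 468 kcal, +39.0 g protein (running total 39.0 g).
Take 3 servings of eggs: uses 291 kcal, +21.0 g protein (running total 60.0 g).
Take 0.8717 servings of peanut butter: uses 163 kcal, +5.2 g protein (running total 65.2 g).
Filling greedily by protein-per-kcal is optimal for one linear limit, giving 65.2 g.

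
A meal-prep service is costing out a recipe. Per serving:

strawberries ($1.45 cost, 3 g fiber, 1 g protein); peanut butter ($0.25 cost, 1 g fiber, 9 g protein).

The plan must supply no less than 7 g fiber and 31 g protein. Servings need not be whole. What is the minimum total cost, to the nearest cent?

Minimising a linear cost over {fiber ≥ 7, protein ≥ 31, servings ≥ 0} — the optimum is at a vertex, using one or two foods.
strawberries only: max(7/3, 31/1) = 31 servings → $44.95.
peanut butter only: max(7/1, 31/9) = 7 servings → $1.75.
strawberries + peanut butter with both tight: 1.231 servings and 3.308 servings → $2.61.
So the least-cost plan costs $1.75.

$1.75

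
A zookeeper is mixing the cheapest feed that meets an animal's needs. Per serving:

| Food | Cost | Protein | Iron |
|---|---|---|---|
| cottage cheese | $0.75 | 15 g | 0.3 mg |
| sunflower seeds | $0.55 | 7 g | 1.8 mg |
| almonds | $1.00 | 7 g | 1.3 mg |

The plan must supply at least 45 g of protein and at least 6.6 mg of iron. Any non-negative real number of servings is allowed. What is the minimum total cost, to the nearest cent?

$2.94

cottage cheese only: max(45/15, 6.6/0.3) = 22 servings → $16.50.
sunflower seeds only: max(45/7, 6.6/1.8) = 6.429 servings → $3.54.
almonds only: max(45/7, 6.6/1.3) = 6.429 servings → $6.43.
cottage cheese + sunflower seeds with both tight: 1.398 servings and 3.434 servings → $2.94.
cottage cheese + almonds with both tight: 0.7069 servings and 4.914 servings → $5.44.
sunflower seeds + almonds: the both-tight solution has a negative serving — not a feasible corner.
Cheapest feasible corner: $2.94.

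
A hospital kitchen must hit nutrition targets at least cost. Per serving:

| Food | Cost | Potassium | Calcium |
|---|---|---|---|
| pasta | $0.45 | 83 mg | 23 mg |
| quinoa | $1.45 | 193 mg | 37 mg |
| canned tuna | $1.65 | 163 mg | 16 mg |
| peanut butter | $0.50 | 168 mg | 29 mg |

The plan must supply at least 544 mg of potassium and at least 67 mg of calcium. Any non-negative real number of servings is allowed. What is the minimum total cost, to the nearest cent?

$1.62

Compare the cost at each extreme point of the feasible region.
pasta only: max(544/83, 67/23) = 6.554 servings → $2.95.
quinoa only: max(544/193, 67/37) = 2.819 servings → $4.09.
canned tuna only: max(544/163, 67/16) = 4.188 servings → $6.91.
peanut butter only: max(544/168, 67/29) = 3.238 servings → $1.62.
pasta + quinoa with both targets exact would need a negative amount; discard.
pasta + canned tuna with both tight: 0.9157 servings and 2.871 servings → $5.15.
pasta + peanut butter with both targets exact would need a negative amount; discard.
quinoa + canned tuna with both tight: 0.7533 servings and 2.445 servings → $5.13.
quinoa + peanut butter: intersection lies outside the first quadrant.
canned tuna + peanut butter with both tight: 2.217 servings and 1.087 servings → $4.20.
Cheapest feasible corner: $1.62.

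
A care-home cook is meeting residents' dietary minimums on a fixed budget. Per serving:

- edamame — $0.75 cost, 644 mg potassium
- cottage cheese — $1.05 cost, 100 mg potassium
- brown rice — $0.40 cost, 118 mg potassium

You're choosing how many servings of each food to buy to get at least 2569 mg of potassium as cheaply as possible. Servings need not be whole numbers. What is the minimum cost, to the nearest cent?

Cost per mg of potassium: edamame $0.0012, brown rice $0.0034, cottage cheese $0.0105.
With no serving limits, use only edamame: 2569 mg / 644 mg = 3.989 servings × $0.75 = $2.99.

$2.99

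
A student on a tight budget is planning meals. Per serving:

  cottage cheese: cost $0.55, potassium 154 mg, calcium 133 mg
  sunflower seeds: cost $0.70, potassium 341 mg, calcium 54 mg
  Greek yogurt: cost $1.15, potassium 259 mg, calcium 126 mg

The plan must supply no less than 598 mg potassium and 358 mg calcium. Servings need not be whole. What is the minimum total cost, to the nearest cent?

The cheapest plan sits at a corner of the feasible region — with two constraints it uses at most two foods.
cottage cheese only: max(598/154, 358/133) = 3.883 servings → $2.14.
sunflower seeds only: max(598/341, 358/54) = 6.63 servings → $4.64.
Greek yogurt only: max(598/259, 358/126) = 2.841 servings → $3.27.
cottage cheese + sunflower seeds with both tight: 2.424 servings and 0.6589 servings → $1.79.
cottage cheese + Greek yogurt with both tight: 1.155 servings and 1.622 servings → $2.50.
sunflower seeds + Greek yogurt: the both-tight solution has a negative serving — not a feasible corner.
The minimum over all feasible corners is $1.79.

$1.79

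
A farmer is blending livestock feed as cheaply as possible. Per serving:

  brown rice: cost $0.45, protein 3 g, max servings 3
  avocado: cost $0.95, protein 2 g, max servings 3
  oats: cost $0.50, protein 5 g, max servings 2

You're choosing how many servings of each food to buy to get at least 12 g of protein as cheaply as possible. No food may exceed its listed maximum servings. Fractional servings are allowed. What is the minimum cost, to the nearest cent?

Cost per g of protein: oats $0.1000, brown rice $0.1500, avocado $0.4750.
Take 2 servings of oats: +10.0 g protein for $1.00 (total $1.00, still need 2.0 g).
Take 0.6667 servings of brown rice: +2.0 g protein for $0.30 (total $1.30, still need 0.0 g).
Greedy by cheapest-per-g is optimal for a single linear constraint, so the minimum cost is $1.30.

$1.30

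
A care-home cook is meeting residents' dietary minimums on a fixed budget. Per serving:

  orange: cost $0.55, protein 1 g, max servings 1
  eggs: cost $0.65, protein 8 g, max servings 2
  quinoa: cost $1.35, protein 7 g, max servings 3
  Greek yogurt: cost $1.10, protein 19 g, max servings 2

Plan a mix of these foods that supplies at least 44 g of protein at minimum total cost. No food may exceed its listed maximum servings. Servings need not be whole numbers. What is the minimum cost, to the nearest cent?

$2.69

Cost per g of protein: Greek yogurt $0.0579, eggs $0.0813, quinoa $0.1929, orange $0.5500.
Take 2 servings of Greek yogurt: +38.0 g protein for $2.20 (total $2.20, still need 6.0 g).
Take 0.75 servings of eggs: +6.0 g protein for $0.49 (total $2.69, still need 0.0 g).
Filling from the cheapest source first is optimal under one linear minimum: $2.69.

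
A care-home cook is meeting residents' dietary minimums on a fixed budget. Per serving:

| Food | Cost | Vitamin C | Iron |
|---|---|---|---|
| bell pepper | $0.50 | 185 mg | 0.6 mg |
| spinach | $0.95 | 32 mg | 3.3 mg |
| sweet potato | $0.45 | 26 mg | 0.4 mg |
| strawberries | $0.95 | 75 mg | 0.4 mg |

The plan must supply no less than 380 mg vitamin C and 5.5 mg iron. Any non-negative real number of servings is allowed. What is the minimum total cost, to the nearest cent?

At the optimum either one food covers both requirements or two foods hit both targets exactly; no other combination can be cheaper.
bell pepper only: max(380/185, 5.5/0.6) = 9.167 servings → $4.58.
spinach only: max(380/32, 5.5/3.3) = 11.88 servings → $11.28.
sweet potato only: max(380/26, 5.5/0.4) = 14.62 servings → $6.58.
strawberries only: max(380/75, 5.5/0.4) = 13.75 servings → $13.06.
bell pepper + spinach with both tight: 1.823 servings and 1.335 servings → $2.18.
bell pepper + sweet potato with both tight: 0.1541 servings and 13.52 servings → $6.16.
bell pepper + strawberries: intersection lies outside the first quadrant.
spinach + sweet potato: intersection lies outside the first quadrant.
spinach + strawberries with both tight: 1.11 servings and 4.593 servings → $5.42.
sweet potato + strawberries with both tight: 13.29 servings and 0.4592 servings → $6.42.
The minimum over all feasible corners is $2.18.

$2.18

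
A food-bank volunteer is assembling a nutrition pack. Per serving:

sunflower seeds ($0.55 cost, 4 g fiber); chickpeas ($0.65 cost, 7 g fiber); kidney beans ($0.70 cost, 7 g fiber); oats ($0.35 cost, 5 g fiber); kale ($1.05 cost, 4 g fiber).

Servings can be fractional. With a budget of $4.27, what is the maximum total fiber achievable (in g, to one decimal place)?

61.0 g

Fiber per dollar: oats 14.29, chickpeas 10.77, kidney beans 10, sunflower seeds 7.273, kale 3.81.
With no serving limits, spend the whole cost allowance on oats: $4.27 / $0.35 × 5 g = 61.0 g.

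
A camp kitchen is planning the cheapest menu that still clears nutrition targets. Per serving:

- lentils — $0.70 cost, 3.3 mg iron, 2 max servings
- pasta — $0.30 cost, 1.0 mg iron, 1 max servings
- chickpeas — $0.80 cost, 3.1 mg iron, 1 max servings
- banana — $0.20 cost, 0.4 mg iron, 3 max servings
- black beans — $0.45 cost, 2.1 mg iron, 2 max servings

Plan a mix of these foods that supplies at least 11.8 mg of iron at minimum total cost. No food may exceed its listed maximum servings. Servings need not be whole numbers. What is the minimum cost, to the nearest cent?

$2.56

Cost per mg of iron: lentils $0.2121, black beans $0.2143, chickpeas $0.2581, pasta $0.3000, banana $0.5000.
Take 2 servings of lentils: +6.6 mg iron for $1.40 (total $1.40, still need 5.2 mg).
Take 2 servings of black beans: +4.2 mg iron for $0.90 (total $2.30, still need 1.0 mg).
Take 0.3226 servings of chickpeas: +1.0 mg iron for $0.26 (total $2.56, still need 0.0 mg).
Greedy by cheapest-per-mg is optimal for a single linear constraint, so the minimum cost is $2.56.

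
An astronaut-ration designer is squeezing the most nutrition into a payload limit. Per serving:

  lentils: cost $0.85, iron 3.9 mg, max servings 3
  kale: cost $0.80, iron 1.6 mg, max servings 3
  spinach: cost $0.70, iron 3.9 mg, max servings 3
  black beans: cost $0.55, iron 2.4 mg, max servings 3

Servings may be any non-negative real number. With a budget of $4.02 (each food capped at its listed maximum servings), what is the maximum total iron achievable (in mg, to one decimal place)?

20.5 mg

Iron per dollar: spinach 5.571, lentils 4.588, black beans 4.364, kale 2.
Take 3 servings of spinach: spends $2.10, +11.7 mg iron (running total 11.7 mg).
Take 2.259 servings of lentils: spends $1.92, +8.8 mg iron (running total 20.5 mg).
Greedy by best ratio exhausts the cost allowance optimally: 20.5 mg.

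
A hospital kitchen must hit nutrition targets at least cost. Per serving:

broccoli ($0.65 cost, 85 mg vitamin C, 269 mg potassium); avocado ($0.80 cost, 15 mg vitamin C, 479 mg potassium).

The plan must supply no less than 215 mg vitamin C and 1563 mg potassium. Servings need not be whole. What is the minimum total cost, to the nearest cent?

$3.05

At the optimum either one food covers both requirements or two foods hit both targets exactly; no other combination can be cheaper.
broccoli only: max(215/85, 1563/269) = 5.81 servings → $3.78.
avocado only: max(215/15, 1563/479) = 14.33 servings → $11.47.
broccoli + avocado with both tight: 2.168 servings and 2.045 servings → $3.05.
So the least-cost plan costs $3.05.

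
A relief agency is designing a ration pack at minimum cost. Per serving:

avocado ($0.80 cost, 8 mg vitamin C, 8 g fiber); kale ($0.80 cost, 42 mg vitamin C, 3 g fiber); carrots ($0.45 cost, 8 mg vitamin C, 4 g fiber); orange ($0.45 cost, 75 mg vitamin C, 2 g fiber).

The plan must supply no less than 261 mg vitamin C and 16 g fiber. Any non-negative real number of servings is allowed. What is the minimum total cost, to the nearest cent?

$2.44

This is a tiny linear program; its minimum lies at a vertex of the feasible set. List the vertices and price them.
avocado only: max(261/8, 16/8) = 32.62 servings → $26.10.
kale only: max(261/42, 16/3) = 6.214 servings → $4.97.
carrots only: max(261/8, 16/4) = 32.62 servings → $14.68.
orange only: max(261/75, 16/2) = 8 servings → $3.60.
avocado + kale with both targets exact would need a negative amount; discard.
avocado + carrots: intersection lies outside the first quadrant.
avocado + orange with both tight: 1.161 servings and 3.356 servings → $2.44.
kale + carrots: the both-tight solution has a negative serving — not a feasible corner.
kale + orange with both tight: 4.809 servings and 0.7872 servings → $4.20.
carrots + orange with both tight: 2.387 servings and 3.225 servings → $2.53.
So the least-cost plan costs $2.44.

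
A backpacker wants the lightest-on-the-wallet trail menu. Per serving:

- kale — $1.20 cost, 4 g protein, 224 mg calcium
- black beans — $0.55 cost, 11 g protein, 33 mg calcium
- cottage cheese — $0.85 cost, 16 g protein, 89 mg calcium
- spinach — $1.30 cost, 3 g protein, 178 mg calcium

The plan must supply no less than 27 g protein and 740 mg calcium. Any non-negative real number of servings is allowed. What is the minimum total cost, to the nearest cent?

$4.32

A basic optimal solution has at most two foods positive. Try each food alone and each pair with both targets met exactly.
kale only: max(27/4, 740/224) = 6.75 servings → $8.10.
black beans only: max(27/11, 740/33) = 22.42 servings → $12.33.
cottage cheese only: max(27/16, 740/89) = 8.315 servings → $7.07.
spinach only: max(27/3, 740/178) = 9 servings → $11.70.
kale + black beans with both tight: 3.108 servings and 1.324 servings → $4.46.
kale + cottage cheese with both tight: 2.923 servings and 0.9566 servings → $4.32.
kale + spinach: intersection lies outside the first quadrant.
black beans + cottage cheese: intersection lies outside the first quadrant.
black beans + spinach with both tight: 1.391 servings and 3.899 servings → $5.83.
cottage cheese + spinach with both tight: 1.002 servings and 3.656 servings → $5.60.
The minimum over all feasible corners is $4.32.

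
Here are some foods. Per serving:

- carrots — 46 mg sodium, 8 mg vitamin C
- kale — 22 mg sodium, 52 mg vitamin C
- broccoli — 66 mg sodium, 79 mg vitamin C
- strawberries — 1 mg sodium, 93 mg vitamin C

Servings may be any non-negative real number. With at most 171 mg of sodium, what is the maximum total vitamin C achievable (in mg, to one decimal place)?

Vitamin C per mg sodium: strawberries 93, kale 2.364, broccoli 1.197, carrots 0.1739.
With no serving limits, spend the whole sodium allowance on strawberries: 171 mg / 1 mg × 93 mg = 15903.0 mg.

15903.0 mg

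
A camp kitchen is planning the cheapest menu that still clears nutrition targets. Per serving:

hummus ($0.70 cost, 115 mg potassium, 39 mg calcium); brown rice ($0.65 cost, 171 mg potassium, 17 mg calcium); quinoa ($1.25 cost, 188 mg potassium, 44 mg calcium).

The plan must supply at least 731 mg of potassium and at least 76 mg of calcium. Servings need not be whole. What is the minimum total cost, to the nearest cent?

$2.81

At the optimum either one food covers both requirements or two foods hit both targets exactly; no other combination can be cheaper.
hummus only: max(731/115, 76/39) = 6.357 servings → $4.45.
brown rice only: max(731/171, 76/17) = 4.471 servings → $2.91.
quinoa only: max(731/188, 76/44) = 3.888 servings → $4.86.
hummus + brown rice with both tight: 0.1207 servings and 4.194 servings → $2.81.
hummus + quinoa: the both-tight solution has a negative serving — not a feasible corner.
brown rice + quinoa with both tight: 4.13 servings and 0.1315 servings → $2.85.
The minimum over all feasible corners is $2.81.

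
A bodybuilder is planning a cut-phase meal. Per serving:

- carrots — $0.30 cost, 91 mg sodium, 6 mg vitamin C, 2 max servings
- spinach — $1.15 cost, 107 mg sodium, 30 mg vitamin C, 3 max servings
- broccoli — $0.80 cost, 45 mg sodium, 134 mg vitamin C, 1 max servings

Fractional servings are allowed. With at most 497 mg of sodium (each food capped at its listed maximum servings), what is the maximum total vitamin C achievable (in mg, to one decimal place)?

Vitamin C per mg sodium: broccoli 2.978, spinach 0.2804, carrots 0.06593.
Take 1 serving of broccoli: uses 45 mg sodium, +134.0 mg vitamin C (running total 134.0 mg).
Take 3 servings of spinach: uses 321 mg sodium, +90.0 mg vitamin C (running total 224.0 mg).
Take 1.44 servings of carrots: uses 131 mg sodium, +8.6 mg vitamin C (running total 232.6 mg).
Greedy by best ratio exhausts the sodium allowance optimally: 232.6 mg.

232.6 mg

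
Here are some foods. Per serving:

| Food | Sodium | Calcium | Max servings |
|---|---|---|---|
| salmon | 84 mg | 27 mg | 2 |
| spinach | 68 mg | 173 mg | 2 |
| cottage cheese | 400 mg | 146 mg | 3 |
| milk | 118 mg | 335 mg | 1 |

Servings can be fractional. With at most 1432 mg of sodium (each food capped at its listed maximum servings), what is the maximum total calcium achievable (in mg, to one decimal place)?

1111.0 mg

Calcium per mg sodium: milk 2.839, spinach 2.544, cottage cheese 0.365, salmon 0.3214.
Take 1 serving of milk: uses 118 mg sodium, +335.0 mg calcium (running total 335.0 mg).
Take 2 servings of spinach: uses 136 mg sodium, +346.0 mg calcium (running total 681.0 mg).
Take 2.945 servings of cottage cheese: uses 1178 mg sodium, +430.0 mg calcium (running total 1111.0 mg).
Filling greedily by calcium-per-mg sodium is optimal for one linear limit, giving 1111.0 mg.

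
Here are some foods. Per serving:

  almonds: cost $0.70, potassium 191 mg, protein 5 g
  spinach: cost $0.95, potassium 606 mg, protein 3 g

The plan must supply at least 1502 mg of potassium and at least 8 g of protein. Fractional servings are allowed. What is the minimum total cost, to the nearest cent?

Check every corner: each single food scaled to meet both minima, and each pair solved so both constraints bind.
almonds only: max(1502/191, 8/5) = 7.864 servings → $5.50.
spinach only: max(1502/606, 8/3) = 2.667 servings → $2.53.
almonds + spinach with both tight: 0.1392 servings and 2.435 servings → $2.41.
So the least-cost plan costs $2.41.

$2.41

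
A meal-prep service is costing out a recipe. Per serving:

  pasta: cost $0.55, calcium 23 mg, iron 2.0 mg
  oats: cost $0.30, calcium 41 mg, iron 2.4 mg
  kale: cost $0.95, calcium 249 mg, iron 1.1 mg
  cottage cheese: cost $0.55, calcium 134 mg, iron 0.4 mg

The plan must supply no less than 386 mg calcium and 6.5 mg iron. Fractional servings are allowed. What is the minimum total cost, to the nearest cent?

With two linear requirements the optimum uses one or two foods; enumerate the corners.
pasta only: max(386/23, 6.5/2.0) = 16.78 servings → $9.23.
oats only: max(386/41, 6.5/2.4) = 9.415 servings → $2.82.
kale only: max(386/249, 6.5/1.1) = 5.909 servings → $5.61.
cottage cheese only: max(386/134, 6.5/0.4) = 16.25 servings → $8.94.
pasta + oats: the both-tight solution has a negative serving — not a feasible corner.
pasta + kale with both tight: 2.526 servings and 1.317 servings → $2.64.
pasta + cottage cheese with both tight: 2.769 servings and 2.405 servings → $2.85.
oats + kale with both tight: 2.161 servings and 1.194 servings → $1.78.
oats + cottage cheese with both tight: 2.348 servings and 2.162 servings → $1.89.
kale + cottage cheese: the both-tight solution has a negative serving — not a feasible corner.
Cheapest feasible corner: $1.78.

$1.78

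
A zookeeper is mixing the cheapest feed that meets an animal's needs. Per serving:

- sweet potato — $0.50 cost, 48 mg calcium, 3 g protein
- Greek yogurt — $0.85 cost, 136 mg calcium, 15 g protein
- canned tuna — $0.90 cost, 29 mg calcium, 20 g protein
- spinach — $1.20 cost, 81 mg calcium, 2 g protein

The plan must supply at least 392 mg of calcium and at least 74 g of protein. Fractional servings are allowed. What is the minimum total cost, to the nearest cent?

$3.77

Compare the cost at each extreme point of the feasible region.
sweet potato only: max(392/48, 74/3) = 24.67 servings → $12.33.
Greek yogurt only: max(392/136, 74/15) = 4.933 servings → $4.19.
canned tuna only: max(392/29, 74/20) = 13.52 servings → $12.17.
spinach only: max(392/81, 74/2) = 37 servings → $44.40.
sweet potato + Greek yogurt with both targets exact would need a negative amount; discard.
sweet potato + canned tuna with both tight: 6.522 servings and 2.722 servings → $5.71.
sweet potato + spinach with both targets exact would need a negative amount; discard.
Greek yogurt + canned tuna with both tight: 2.492 servings and 1.831 servings → $3.77.
Greek yogurt + spinach: intersection lies outside the first quadrant.
canned tuna + spinach with both tight: 3.335 servings and 3.645 servings → $7.38.
Cheapest feasible corner: $3.77.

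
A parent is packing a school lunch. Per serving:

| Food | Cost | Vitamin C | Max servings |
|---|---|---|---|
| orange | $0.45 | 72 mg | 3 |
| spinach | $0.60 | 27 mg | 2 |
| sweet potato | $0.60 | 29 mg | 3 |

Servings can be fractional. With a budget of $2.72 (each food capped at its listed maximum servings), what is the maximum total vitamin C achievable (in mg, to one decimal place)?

282.2 mg

Vitamin C per dollar: orange 160, sweet potato 48.33, spinach 45.
Take 3 servings of orange: spends $1.35, +216.0 mg vitamin C (running total 216.0 mg).
Take 2.283 servings of sweet potato: spends $1.37, +66.2 mg vitamin C (running total 282.2 mg).
Greedy by best ratio exhausts the cost allowance optimally: 282.2 mg.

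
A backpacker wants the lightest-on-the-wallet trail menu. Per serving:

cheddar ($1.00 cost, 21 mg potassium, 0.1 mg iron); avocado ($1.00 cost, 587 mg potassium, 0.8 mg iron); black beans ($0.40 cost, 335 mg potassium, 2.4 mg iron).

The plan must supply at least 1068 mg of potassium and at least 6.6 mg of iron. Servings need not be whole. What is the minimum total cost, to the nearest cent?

$1.28

This is a tiny linear program; its minimum lies at a vertex of the feasible set. List the vertices and price them.
cheddar only: max(1068/21, 6.6/0.1) = 66 servings → $66.00.
avocado only: max(1068/587, 6.6/0.8) = 8.25 servings → $8.25.
black beans only: max(1068/335, 6.6/2.4) = 3.188 servings → $1.28.
cheddar + avocado: intersection lies outside the first quadrant.
cheddar + black beans with both tight: 20.84 servings and 1.882 servings → $21.59.
avocado + black beans with both tight: 0.3087 servings and 2.647 servings → $1.37.
Cheapest feasible corner: $1.28.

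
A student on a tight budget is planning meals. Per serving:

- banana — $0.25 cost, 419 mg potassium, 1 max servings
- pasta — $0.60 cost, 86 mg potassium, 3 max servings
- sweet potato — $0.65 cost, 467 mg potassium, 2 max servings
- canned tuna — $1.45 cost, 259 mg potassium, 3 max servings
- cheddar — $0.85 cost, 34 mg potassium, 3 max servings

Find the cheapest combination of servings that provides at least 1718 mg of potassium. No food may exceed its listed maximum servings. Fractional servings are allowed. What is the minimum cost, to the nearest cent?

Cost per mg of potassium: banana $0.0006, sweet potato $0.0014, canned tuna $0.0056, pasta $0.0070, cheddar $0.0250.
Take 1 serving of banana: +419.0 mg potassium for $0.25 (total $0.25, still need 1299.0 mg).
Take 2 servings of sweet potato: +934.0 mg potassium for $1.30 (total $1.55, still need 365.0 mg).
Take 1.409 servings of canned tuna: +365.0 mg potassium for $2.04 (total $3.59, still need 0.0 mg).
Filling from the cheapest source first is optimal under one linear minimum: $3.59.

$3.59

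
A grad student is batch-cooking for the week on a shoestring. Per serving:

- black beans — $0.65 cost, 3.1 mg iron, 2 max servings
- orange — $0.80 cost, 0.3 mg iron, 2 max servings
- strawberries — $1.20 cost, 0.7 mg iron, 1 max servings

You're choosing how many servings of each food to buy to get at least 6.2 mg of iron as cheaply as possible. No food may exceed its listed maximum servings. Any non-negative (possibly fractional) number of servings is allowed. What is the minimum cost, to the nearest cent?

$1.30

Cost per mg of iron: black beans $0.2097, strawberries $1.7143, orange $2.6667.
Take 2 servings of black beans: +6.2 mg iron for $1.30 (total $1.30, still need 0.0 mg).
Filling from the cheapest source first is optimal under one linear minimum: $1.30.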